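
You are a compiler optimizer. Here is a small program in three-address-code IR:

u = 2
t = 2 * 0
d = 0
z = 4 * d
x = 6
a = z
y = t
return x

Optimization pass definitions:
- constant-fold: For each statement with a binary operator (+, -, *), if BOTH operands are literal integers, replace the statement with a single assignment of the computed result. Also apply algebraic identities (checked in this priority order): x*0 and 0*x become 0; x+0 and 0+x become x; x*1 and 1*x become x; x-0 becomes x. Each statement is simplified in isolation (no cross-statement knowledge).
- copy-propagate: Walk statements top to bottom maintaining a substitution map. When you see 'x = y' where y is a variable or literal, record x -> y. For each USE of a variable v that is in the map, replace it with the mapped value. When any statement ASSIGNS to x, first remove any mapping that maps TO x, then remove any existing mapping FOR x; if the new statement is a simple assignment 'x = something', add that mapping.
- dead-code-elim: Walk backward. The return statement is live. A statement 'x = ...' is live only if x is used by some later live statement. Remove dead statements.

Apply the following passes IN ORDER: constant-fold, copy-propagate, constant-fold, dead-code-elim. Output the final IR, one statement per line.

Initial IR:
  u = 2
  t = 2 * 0
  d = 0
  z = 4 * d
  x = 6
  a = z
  y = t
  return x
After constant-fold (8 stmts):
  u = 2
  t = 0
  d = 0
  z = 4 * d
  x = 6
  a = z
  y = t
  return x
After copy-propagate (8 stmts):
  u = 2
  t = 0
  d = 0
  z = 4 * 0
  x = 6
  a = z
  y = 0
  return 6
After constant-fold (8 stmts):
  u = 2
  t = 0
  d = 0
  z = 0
  x = 6
  a = z
  y = 0
  return 6
After dead-code-elim (1 stmts):
  return 6

Answer: return 6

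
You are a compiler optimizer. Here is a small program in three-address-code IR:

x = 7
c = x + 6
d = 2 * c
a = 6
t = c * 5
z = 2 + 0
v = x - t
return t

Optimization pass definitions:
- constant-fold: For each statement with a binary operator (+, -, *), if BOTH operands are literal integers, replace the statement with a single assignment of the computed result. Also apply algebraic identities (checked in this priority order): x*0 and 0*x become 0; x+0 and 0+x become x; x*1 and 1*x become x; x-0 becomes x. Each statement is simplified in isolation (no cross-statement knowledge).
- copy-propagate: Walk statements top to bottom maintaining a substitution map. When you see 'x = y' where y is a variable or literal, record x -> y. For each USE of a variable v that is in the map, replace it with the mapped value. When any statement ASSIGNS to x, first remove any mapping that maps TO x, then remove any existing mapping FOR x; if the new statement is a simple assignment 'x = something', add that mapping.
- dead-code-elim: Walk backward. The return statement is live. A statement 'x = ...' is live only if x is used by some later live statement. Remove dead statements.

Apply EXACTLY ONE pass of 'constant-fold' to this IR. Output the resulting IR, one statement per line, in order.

Applying constant-fold statement-by-statement:
  [1] x = 7  (unchanged)
  [2] c = x + 6  (unchanged)
  [3] d = 2 * c  (unchanged)
  [4] a = 6  (unchanged)
  [5] t = c * 5  (unchanged)
  [6] z = 2 + 0  -> z = 2
  [7] v = x - t  (unchanged)
  [8] return t  (unchanged)
Result (8 stmts):
  x = 7
  c = x + 6
  d = 2 * c
  a = 6
  t = c * 5
  z = 2
  v = x - t
  return t

Answer: x = 7
c = x + 6
d = 2 * c
a = 6
t = c * 5
z = 2
v = x - t
return t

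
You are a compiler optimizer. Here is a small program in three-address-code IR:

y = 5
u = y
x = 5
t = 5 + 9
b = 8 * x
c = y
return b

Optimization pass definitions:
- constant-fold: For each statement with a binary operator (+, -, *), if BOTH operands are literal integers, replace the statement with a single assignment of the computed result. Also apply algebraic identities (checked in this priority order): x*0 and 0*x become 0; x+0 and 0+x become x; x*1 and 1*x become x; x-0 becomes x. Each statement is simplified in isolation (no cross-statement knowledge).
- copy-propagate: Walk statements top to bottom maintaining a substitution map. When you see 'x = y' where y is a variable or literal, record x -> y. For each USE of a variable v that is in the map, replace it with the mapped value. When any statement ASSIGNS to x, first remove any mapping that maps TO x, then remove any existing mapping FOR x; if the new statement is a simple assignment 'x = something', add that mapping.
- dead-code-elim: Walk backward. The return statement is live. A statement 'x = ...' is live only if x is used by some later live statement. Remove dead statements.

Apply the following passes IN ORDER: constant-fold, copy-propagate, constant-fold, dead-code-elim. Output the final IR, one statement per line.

Initial IR:
  y = 5
  u = y
  x = 5
  t = 5 + 9
  b = 8 * x
  c = y
  return b
After constant-fold (7 stmts):
  y = 5
  u = y
  x = 5
  t = 14
  b = 8 * x
  c = y
  return b
After copy-propagate (7 stmts):
  y = 5
  u = 5
  x = 5
  t = 14
  b = 8 * 5
  c = 5
  return b
After constant-fold (7 stmts):
  y = 5
  u = 5
  x = 5
  t = 14
  b = 40
  c = 5
  return b
After dead-code-elim (2 stmts):
  b = 40
  return b

Answer: b = 40
return b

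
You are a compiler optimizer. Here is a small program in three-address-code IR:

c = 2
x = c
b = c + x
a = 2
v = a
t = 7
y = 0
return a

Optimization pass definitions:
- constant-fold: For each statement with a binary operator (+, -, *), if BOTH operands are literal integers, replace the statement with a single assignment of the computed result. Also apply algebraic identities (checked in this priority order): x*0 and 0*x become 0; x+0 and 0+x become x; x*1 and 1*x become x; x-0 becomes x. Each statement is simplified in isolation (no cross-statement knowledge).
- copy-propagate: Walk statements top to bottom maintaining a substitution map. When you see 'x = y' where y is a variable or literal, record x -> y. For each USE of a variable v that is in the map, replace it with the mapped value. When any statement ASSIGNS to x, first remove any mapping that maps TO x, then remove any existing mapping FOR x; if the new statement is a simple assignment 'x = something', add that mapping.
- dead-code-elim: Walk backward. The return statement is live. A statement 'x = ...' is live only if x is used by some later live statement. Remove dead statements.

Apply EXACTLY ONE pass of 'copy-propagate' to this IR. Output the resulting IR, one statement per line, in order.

Answer: c = 2
x = 2
b = 2 + 2
a = 2
v = 2
t = 7
y = 0
return 2

Derivation:
Applying copy-propagate statement-by-statement:
  [1] c = 2  (unchanged)
  [2] x = c  -> x = 2
  [3] b = c + x  -> b = 2 + 2
  [4] a = 2  (unchanged)
  [5] v = a  -> v = 2
  [6] t = 7  (unchanged)
  [7] y = 0  (unchanged)
  [8] return a  -> return 2
Result (8 stmts):
  c = 2
  x = 2
  b = 2 + 2
  a = 2
  v = 2
  t = 7
  y = 0
  return 2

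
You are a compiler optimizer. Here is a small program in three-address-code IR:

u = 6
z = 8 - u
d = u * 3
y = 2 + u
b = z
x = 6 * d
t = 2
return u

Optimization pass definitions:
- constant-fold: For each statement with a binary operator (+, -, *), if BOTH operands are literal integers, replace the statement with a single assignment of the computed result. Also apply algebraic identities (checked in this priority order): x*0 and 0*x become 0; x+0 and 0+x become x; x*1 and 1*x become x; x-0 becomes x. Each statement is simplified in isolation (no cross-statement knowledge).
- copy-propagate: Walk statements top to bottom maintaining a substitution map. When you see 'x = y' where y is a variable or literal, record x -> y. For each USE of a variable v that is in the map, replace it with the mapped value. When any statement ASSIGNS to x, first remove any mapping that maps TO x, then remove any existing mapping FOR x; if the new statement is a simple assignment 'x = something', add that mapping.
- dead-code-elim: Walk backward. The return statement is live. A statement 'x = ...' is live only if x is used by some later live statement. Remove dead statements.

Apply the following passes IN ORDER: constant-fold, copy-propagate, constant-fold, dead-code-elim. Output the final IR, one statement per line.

Answer: return 6

Derivation:
Initial IR:
  u = 6
  z = 8 - u
  d = u * 3
  y = 2 + u
  b = z
  x = 6 * d
  t = 2
  return u
After constant-fold (8 stmts):
  u = 6
  z = 8 - u
  d = u * 3
  y = 2 + u
  b = z
  x = 6 * d
  t = 2
  return u
After copy-propagate (8 stmts):
  u = 6
  z = 8 - 6
  d = 6 * 3
  y = 2 + 6
  b = z
  x = 6 * d
  t = 2
  return 6
After constant-fold (8 stmts):
  u = 6
  z = 2
  d = 18
  y = 8
  b = z
  x = 6 * d
  t = 2
  return 6
After dead-code-elim (1 stmts):
  return 6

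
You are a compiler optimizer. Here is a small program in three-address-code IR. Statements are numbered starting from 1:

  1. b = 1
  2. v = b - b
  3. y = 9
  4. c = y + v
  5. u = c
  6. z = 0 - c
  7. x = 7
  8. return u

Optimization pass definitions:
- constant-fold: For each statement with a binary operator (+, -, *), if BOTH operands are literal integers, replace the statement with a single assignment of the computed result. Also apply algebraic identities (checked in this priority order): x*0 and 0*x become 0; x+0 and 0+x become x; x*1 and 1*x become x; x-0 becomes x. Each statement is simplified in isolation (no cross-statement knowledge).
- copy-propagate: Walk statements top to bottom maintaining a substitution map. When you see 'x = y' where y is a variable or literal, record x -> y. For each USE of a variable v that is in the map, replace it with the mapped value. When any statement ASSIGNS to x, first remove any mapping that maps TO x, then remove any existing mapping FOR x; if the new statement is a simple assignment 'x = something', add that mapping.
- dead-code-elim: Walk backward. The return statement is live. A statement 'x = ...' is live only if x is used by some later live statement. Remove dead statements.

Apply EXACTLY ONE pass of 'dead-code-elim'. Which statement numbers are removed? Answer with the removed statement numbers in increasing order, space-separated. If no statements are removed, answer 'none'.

Backward liveness scan:
Stmt 1 'b = 1': KEEP (b is live); live-in = []
Stmt 2 'v = b - b': KEEP (v is live); live-in = ['b']
Stmt 3 'y = 9': KEEP (y is live); live-in = ['v']
Stmt 4 'c = y + v': KEEP (c is live); live-in = ['v', 'y']
Stmt 5 'u = c': KEEP (u is live); live-in = ['c']
Stmt 6 'z = 0 - c': DEAD (z not in live set ['u'])
Stmt 7 'x = 7': DEAD (x not in live set ['u'])
Stmt 8 'return u': KEEP (return); live-in = ['u']
Removed statement numbers: [6, 7]
Surviving IR:
  b = 1
  v = b - b
  y = 9
  c = y + v
  u = c
  return u

Answer: 6 7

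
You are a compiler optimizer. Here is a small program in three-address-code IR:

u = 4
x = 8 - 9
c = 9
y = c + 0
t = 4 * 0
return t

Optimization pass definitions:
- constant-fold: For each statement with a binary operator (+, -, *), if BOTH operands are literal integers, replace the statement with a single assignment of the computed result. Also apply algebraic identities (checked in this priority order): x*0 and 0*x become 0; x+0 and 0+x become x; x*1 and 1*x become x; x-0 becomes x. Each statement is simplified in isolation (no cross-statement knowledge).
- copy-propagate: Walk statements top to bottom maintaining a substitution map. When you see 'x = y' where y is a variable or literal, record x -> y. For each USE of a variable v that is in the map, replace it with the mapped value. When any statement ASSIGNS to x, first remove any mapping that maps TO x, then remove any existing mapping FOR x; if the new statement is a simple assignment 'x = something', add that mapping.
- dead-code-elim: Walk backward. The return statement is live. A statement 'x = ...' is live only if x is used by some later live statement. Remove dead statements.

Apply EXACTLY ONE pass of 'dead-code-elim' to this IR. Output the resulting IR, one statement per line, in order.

Answer: t = 4 * 0
return t

Derivation:
Applying dead-code-elim statement-by-statement:
  [6] return t  -> KEEP (return); live=['t']
  [5] t = 4 * 0  -> KEEP; live=[]
  [4] y = c + 0  -> DEAD (y not live)
  [3] c = 9  -> DEAD (c not live)
  [2] x = 8 - 9  -> DEAD (x not live)
  [1] u = 4  -> DEAD (u not live)
Result (2 stmts):
  t = 4 * 0
  return t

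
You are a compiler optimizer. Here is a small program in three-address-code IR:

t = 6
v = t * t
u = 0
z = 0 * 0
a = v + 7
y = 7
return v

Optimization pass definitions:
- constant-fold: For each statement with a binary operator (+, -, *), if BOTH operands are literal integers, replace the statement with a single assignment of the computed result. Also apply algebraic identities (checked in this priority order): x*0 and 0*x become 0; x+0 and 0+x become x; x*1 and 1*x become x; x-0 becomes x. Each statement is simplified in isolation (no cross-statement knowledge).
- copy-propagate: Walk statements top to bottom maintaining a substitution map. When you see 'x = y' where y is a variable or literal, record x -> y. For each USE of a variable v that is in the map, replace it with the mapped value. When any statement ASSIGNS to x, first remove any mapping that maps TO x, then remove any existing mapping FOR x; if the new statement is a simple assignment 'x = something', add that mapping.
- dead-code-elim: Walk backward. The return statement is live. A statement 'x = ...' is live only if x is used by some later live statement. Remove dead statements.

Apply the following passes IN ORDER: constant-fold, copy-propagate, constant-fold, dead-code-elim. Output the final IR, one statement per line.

Answer: v = 36
return v

Derivation:
Initial IR:
  t = 6
  v = t * t
  u = 0
  z = 0 * 0
  a = v + 7
  y = 7
  return v
After constant-fold (7 stmts):
  t = 6
  v = t * t
  u = 0
  z = 0
  a = v + 7
  y = 7
  return v
After copy-propagate (7 stmts):
  t = 6
  v = 6 * 6
  u = 0
  z = 0
  a = v + 7
  y = 7
  return v
After constant-fold (7 stmts):
  t = 6
  v = 36
  u = 0
  z = 0
  a = v + 7
  y = 7
  return v
After dead-code-elim (2 stmts):
  v = 36
  return v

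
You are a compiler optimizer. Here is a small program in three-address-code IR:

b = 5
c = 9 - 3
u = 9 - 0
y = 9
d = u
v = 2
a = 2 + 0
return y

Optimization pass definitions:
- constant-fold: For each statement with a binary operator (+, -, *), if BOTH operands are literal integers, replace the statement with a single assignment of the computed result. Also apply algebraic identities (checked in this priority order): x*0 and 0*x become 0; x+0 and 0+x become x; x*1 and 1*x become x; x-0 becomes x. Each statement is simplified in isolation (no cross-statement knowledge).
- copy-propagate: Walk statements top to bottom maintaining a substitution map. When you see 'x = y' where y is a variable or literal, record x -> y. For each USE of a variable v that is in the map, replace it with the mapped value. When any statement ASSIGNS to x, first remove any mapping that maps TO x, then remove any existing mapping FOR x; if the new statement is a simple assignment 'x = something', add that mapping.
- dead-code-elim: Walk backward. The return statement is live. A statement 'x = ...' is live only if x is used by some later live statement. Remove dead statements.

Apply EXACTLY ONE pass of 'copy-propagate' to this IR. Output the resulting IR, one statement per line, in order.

Answer: b = 5
c = 9 - 3
u = 9 - 0
y = 9
d = u
v = 2
a = 2 + 0
return 9

Derivation:
Applying copy-propagate statement-by-statement:
  [1] b = 5  (unchanged)
  [2] c = 9 - 3  (unchanged)
  [3] u = 9 - 0  (unchanged)
  [4] y = 9  (unchanged)
  [5] d = u  (unchanged)
  [6] v = 2  (unchanged)
  [7] a = 2 + 0  (unchanged)
  [8] return y  -> return 9
Result (8 stmts):
  b = 5
  c = 9 - 3
  u = 9 - 0
  y = 9
  d = u
  v = 2
  a = 2 + 0
  return 9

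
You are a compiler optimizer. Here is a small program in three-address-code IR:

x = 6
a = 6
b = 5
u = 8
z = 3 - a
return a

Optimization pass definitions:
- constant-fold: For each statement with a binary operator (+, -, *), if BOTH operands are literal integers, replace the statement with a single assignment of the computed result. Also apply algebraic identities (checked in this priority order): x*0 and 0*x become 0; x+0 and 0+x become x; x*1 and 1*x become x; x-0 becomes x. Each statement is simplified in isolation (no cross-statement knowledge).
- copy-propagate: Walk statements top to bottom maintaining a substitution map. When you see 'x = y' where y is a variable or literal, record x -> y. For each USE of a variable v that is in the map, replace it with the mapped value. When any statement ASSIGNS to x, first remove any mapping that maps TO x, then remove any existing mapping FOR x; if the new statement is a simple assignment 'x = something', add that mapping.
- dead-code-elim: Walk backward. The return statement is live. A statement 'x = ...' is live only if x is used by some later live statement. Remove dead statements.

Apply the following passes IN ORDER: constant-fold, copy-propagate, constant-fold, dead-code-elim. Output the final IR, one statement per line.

Initial IR:
  x = 6
  a = 6
  b = 5
  u = 8
  z = 3 - a
  return a
After constant-fold (6 stmts):
  x = 6
  a = 6
  b = 5
  u = 8
  z = 3 - a
  return a
After copy-propagate (6 stmts):
  x = 6
  a = 6
  b = 5
  u = 8
  z = 3 - 6
  return 6
After constant-fold (6 stmts):
  x = 6
  a = 6
  b = 5
  u = 8
  z = -3
  return 6
After dead-code-elim (1 stmts):
  return 6

Answer: return 6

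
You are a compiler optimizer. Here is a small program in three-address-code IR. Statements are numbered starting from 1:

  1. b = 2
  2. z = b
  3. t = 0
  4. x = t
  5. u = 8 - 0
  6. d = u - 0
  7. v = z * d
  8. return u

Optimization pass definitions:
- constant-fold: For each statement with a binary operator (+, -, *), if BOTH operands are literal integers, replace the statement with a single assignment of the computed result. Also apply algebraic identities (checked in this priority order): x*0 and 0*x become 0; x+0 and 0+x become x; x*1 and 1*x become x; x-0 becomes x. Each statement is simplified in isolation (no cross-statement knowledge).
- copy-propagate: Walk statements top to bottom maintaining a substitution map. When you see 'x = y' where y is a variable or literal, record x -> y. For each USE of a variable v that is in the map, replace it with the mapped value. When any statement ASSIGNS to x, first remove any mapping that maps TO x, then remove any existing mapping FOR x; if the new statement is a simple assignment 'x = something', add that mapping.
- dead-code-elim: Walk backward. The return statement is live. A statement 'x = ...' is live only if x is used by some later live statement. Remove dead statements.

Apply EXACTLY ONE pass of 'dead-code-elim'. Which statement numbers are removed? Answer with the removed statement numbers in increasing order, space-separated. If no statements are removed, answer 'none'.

Answer: 1 2 3 4 6 7

Derivation:
Backward liveness scan:
Stmt 1 'b = 2': DEAD (b not in live set [])
Stmt 2 'z = b': DEAD (z not in live set [])
Stmt 3 't = 0': DEAD (t not in live set [])
Stmt 4 'x = t': DEAD (x not in live set [])
Stmt 5 'u = 8 - 0': KEEP (u is live); live-in = []
Stmt 6 'd = u - 0': DEAD (d not in live set ['u'])
Stmt 7 'v = z * d': DEAD (v not in live set ['u'])
Stmt 8 'return u': KEEP (return); live-in = ['u']
Removed statement numbers: [1, 2, 3, 4, 6, 7]
Surviving IR:
  u = 8 - 0
  return u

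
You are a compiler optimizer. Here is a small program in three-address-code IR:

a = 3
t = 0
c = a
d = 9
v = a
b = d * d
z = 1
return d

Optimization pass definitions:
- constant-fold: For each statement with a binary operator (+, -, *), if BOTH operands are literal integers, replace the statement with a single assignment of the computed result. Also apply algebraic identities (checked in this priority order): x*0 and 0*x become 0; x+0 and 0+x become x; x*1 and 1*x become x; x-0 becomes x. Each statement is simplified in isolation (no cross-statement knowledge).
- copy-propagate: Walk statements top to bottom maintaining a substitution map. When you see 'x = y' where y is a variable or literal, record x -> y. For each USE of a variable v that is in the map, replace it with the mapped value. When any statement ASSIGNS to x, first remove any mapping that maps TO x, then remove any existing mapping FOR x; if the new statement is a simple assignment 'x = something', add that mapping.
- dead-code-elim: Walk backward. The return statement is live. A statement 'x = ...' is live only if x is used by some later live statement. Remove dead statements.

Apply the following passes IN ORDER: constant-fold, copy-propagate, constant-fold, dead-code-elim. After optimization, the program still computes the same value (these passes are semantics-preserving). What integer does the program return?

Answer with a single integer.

Answer: 9

Derivation:
Initial IR:
  a = 3
  t = 0
  c = a
  d = 9
  v = a
  b = d * d
  z = 1
  return d
After constant-fold (8 stmts):
  a = 3
  t = 0
  c = a
  d = 9
  v = a
  b = d * d
  z = 1
  return d
After copy-propagate (8 stmts):
  a = 3
  t = 0
  c = 3
  d = 9
  v = 3
  b = 9 * 9
  z = 1
  return 9
After constant-fold (8 stmts):
  a = 3
  t = 0
  c = 3
  d = 9
  v = 3
  b = 81
  z = 1
  return 9
After dead-code-elim (1 stmts):
  return 9
Evaluate:
  a = 3  =>  a = 3
  t = 0  =>  t = 0
  c = a  =>  c = 3
  d = 9  =>  d = 9
  v = a  =>  v = 3
  b = d * d  =>  b = 81
  z = 1  =>  z = 1
  return d = 9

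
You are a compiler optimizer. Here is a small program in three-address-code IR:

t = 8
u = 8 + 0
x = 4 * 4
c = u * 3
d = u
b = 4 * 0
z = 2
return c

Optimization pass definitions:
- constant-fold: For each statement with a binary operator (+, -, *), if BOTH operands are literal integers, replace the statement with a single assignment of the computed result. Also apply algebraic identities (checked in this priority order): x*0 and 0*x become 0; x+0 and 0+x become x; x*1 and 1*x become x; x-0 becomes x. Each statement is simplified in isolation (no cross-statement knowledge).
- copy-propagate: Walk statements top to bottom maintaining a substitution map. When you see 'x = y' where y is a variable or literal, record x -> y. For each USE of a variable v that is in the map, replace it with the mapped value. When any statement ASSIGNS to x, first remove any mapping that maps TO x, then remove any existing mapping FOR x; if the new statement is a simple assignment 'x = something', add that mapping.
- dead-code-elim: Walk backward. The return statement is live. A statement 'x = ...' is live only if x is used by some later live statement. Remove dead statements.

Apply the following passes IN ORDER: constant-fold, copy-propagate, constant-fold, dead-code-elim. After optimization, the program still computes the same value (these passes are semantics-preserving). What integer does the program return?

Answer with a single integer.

Initial IR:
  t = 8
  u = 8 + 0
  x = 4 * 4
  c = u * 3
  d = u
  b = 4 * 0
  z = 2
  return c
After constant-fold (8 stmts):
  t = 8
  u = 8
  x = 16
  c = u * 3
  d = u
  b = 0
  z = 2
  return c
After copy-propagate (8 stmts):
  t = 8
  u = 8
  x = 16
  c = 8 * 3
  d = 8
  b = 0
  z = 2
  return c
After constant-fold (8 stmts):
  t = 8
  u = 8
  x = 16
  c = 24
  d = 8
  b = 0
  z = 2
  return c
After dead-code-elim (2 stmts):
  c = 24
  return c
Evaluate:
  t = 8  =>  t = 8
  u = 8 + 0  =>  u = 8
  x = 4 * 4  =>  x = 16
  c = u * 3  =>  c = 24
  d = u  =>  d = 8
  b = 4 * 0  =>  b = 0
  z = 2  =>  z = 2
  return c = 24

Answer: 24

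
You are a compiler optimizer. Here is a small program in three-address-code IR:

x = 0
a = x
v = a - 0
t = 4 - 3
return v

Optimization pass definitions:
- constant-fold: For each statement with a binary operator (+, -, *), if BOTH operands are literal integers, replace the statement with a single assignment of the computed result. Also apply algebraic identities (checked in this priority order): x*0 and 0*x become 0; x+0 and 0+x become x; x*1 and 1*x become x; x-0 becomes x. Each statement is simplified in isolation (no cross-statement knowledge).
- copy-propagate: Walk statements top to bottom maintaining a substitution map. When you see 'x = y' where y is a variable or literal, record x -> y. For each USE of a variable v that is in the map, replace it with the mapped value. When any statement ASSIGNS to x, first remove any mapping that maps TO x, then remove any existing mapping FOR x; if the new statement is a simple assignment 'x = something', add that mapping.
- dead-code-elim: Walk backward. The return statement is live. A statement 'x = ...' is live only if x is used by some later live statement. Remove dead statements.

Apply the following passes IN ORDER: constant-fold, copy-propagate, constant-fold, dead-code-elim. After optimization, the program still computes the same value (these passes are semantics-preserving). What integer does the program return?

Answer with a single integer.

Answer: 0

Derivation:
Initial IR:
  x = 0
  a = x
  v = a - 0
  t = 4 - 3
  return v
After constant-fold (5 stmts):
  x = 0
  a = x
  v = a
  t = 1
  return v
After copy-propagate (5 stmts):
  x = 0
  a = 0
  v = 0
  t = 1
  return 0
After constant-fold (5 stmts):
  x = 0
  a = 0
  v = 0
  t = 1
  return 0
After dead-code-elim (1 stmts):
  return 0
Evaluate:
  x = 0  =>  x = 0
  a = x  =>  a = 0
  v = a - 0  =>  v = 0
  t = 4 - 3  =>  t = 1
  return v = 0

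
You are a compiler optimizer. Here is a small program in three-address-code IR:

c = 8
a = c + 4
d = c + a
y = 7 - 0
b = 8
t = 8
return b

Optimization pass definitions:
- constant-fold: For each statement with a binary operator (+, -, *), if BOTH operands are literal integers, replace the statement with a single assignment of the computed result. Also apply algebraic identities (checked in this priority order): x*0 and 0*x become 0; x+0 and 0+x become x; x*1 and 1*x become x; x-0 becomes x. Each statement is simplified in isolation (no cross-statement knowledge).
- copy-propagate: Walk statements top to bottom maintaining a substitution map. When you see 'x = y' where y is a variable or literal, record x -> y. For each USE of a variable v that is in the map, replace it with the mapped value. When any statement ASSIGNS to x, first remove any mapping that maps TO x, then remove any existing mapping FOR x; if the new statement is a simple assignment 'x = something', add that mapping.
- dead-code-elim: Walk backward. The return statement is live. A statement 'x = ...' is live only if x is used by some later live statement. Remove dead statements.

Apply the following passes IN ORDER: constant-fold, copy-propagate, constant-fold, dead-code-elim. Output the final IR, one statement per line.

Answer: return 8

Derivation:
Initial IR:
  c = 8
  a = c + 4
  d = c + a
  y = 7 - 0
  b = 8
  t = 8
  return b
After constant-fold (7 stmts):
  c = 8
  a = c + 4
  d = c + a
  y = 7
  b = 8
  t = 8
  return b
After copy-propagate (7 stmts):
  c = 8
  a = 8 + 4
  d = 8 + a
  y = 7
  b = 8
  t = 8
  return 8
After constant-fold (7 stmts):
  c = 8
  a = 12
  d = 8 + a
  y = 7
  b = 8
  t = 8
  return 8
After dead-code-elim (1 stmts):
  return 8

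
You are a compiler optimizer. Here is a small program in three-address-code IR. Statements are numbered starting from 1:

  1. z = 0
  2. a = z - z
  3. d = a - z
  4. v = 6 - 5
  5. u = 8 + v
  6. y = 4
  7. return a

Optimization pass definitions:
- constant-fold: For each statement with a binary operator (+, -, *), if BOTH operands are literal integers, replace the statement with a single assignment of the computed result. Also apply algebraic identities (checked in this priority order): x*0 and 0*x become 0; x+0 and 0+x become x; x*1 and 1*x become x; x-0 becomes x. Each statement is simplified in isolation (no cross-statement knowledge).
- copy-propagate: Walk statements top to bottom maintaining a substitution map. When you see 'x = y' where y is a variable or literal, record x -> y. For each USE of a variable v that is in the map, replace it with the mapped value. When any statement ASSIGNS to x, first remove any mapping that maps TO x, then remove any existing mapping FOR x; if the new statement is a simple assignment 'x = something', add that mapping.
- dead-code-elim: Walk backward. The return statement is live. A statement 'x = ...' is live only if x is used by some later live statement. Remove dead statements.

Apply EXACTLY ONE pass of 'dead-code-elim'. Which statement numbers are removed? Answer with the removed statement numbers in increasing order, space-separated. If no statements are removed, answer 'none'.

Backward liveness scan:
Stmt 1 'z = 0': KEEP (z is live); live-in = []
Stmt 2 'a = z - z': KEEP (a is live); live-in = ['z']
Stmt 3 'd = a - z': DEAD (d not in live set ['a'])
Stmt 4 'v = 6 - 5': DEAD (v not in live set ['a'])
Stmt 5 'u = 8 + v': DEAD (u not in live set ['a'])
Stmt 6 'y = 4': DEAD (y not in live set ['a'])
Stmt 7 'return a': KEEP (return); live-in = ['a']
Removed statement numbers: [3, 4, 5, 6]
Surviving IR:
  z = 0
  a = z - z
  return a

Answer: 3 4 5 6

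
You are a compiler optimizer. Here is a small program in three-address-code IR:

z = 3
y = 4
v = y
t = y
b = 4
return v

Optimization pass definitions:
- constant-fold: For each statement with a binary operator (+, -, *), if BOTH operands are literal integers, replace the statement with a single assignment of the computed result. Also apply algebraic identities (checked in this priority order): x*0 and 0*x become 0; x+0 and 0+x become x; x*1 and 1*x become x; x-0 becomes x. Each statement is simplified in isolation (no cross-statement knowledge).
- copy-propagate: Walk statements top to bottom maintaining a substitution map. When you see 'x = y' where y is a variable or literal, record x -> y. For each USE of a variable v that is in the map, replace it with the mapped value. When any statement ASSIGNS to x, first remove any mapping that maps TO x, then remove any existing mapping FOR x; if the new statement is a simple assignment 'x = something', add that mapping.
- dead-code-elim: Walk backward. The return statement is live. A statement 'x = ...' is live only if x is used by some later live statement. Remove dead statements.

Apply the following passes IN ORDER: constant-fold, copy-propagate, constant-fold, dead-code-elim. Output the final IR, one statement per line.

Answer: return 4

Derivation:
Initial IR:
  z = 3
  y = 4
  v = y
  t = y
  b = 4
  return v
After constant-fold (6 stmts):
  z = 3
  y = 4
  v = y
  t = y
  b = 4
  return v
After copy-propagate (6 stmts):
  z = 3
  y = 4
  v = 4
  t = 4
  b = 4
  return 4
After constant-fold (6 stmts):
  z = 3
  y = 4
  v = 4
  t = 4
  b = 4
  return 4
After dead-code-elim (1 stmts):
  return 4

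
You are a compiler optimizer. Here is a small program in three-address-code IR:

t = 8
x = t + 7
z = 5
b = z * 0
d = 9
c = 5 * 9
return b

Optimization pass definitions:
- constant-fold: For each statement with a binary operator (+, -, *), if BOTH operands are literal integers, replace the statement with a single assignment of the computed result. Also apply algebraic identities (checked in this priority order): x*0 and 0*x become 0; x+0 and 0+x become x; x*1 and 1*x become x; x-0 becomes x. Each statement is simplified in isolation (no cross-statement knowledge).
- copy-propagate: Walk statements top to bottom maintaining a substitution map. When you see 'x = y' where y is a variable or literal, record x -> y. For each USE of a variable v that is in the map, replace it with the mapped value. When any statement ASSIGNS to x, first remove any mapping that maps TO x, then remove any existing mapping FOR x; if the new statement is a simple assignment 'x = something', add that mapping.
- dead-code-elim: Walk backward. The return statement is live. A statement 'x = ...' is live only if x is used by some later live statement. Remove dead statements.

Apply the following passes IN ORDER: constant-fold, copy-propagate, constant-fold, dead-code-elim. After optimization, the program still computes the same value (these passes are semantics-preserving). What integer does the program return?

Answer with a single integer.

Initial IR:
  t = 8
  x = t + 7
  z = 5
  b = z * 0
  d = 9
  c = 5 * 9
  return b
After constant-fold (7 stmts):
  t = 8
  x = t + 7
  z = 5
  b = 0
  d = 9
  c = 45
  return b
After copy-propagate (7 stmts):
  t = 8
  x = 8 + 7
  z = 5
  b = 0
  d = 9
  c = 45
  return 0
After constant-fold (7 stmts):
  t = 8
  x = 15
  z = 5
  b = 0
  d = 9
  c = 45
  return 0
After dead-code-elim (1 stmts):
  return 0
Evaluate:
  t = 8  =>  t = 8
  x = t + 7  =>  x = 15
  z = 5  =>  z = 5
  b = z * 0  =>  b = 0
  d = 9  =>  d = 9
  c = 5 * 9  =>  c = 45
  return b = 0

Answer: 0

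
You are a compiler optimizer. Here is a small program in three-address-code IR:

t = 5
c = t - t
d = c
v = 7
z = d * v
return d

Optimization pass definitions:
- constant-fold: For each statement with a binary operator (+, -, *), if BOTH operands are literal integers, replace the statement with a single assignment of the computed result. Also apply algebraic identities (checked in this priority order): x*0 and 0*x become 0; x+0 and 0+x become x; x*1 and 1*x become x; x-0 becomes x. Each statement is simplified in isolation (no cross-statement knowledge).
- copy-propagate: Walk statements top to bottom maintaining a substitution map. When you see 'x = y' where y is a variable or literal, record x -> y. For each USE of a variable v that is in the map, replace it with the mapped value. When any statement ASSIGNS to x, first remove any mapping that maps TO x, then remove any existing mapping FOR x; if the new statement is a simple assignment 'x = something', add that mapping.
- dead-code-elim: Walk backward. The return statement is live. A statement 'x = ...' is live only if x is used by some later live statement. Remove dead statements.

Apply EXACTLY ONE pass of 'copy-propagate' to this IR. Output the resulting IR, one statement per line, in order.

Answer: t = 5
c = 5 - 5
d = c
v = 7
z = c * 7
return c

Derivation:
Applying copy-propagate statement-by-statement:
  [1] t = 5  (unchanged)
  [2] c = t - t  -> c = 5 - 5
  [3] d = c  (unchanged)
  [4] v = 7  (unchanged)
  [5] z = d * v  -> z = c * 7
  [6] return d  -> return c
Result (6 stmts):
  t = 5
  c = 5 - 5
  d = c
  v = 7
  z = c * 7
  return c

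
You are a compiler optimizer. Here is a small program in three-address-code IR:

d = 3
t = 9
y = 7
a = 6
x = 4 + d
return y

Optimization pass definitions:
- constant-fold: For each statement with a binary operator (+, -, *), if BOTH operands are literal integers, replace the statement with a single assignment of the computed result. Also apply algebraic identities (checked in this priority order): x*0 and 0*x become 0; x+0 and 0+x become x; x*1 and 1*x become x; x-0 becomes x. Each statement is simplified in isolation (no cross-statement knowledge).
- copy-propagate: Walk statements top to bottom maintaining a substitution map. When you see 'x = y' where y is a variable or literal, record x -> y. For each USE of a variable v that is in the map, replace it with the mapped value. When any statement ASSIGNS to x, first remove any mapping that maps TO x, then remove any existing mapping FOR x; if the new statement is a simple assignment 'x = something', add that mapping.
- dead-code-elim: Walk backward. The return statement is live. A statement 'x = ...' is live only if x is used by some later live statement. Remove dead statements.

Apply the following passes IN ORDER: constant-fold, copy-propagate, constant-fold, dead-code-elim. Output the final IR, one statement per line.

Answer: return 7

Derivation:
Initial IR:
  d = 3
  t = 9
  y = 7
  a = 6
  x = 4 + d
  return y
After constant-fold (6 stmts):
  d = 3
  t = 9
  y = 7
  a = 6
  x = 4 + d
  return y
After copy-propagate (6 stmts):
  d = 3
  t = 9
  y = 7
  a = 6
  x = 4 + 3
  return 7
After constant-fold (6 stmts):
  d = 3
  t = 9
  y = 7
  a = 6
  x = 7
  return 7
After dead-code-elim (1 stmts):
  return 7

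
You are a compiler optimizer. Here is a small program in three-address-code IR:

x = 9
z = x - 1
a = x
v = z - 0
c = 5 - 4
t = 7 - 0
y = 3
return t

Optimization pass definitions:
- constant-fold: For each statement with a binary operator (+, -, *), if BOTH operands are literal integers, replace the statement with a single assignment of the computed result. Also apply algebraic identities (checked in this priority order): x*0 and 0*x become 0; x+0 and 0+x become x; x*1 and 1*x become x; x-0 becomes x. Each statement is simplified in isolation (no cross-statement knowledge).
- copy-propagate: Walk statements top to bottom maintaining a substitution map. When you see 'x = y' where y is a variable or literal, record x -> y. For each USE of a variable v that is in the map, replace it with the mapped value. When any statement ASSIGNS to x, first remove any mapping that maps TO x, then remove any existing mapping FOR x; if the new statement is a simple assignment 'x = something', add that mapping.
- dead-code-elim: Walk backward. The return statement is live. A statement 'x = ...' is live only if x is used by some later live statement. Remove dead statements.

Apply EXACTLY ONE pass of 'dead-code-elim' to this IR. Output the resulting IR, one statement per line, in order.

Applying dead-code-elim statement-by-statement:
  [8] return t  -> KEEP (return); live=['t']
  [7] y = 3  -> DEAD (y not live)
  [6] t = 7 - 0  -> KEEP; live=[]
  [5] c = 5 - 4  -> DEAD (c not live)
  [4] v = z - 0  -> DEAD (v not live)
  [3] a = x  -> DEAD (a not live)
  [2] z = x - 1  -> DEAD (z not live)
  [1] x = 9  -> DEAD (x not live)
Result (2 stmts):
  t = 7 - 0
  return t

Answer: t = 7 - 0
return t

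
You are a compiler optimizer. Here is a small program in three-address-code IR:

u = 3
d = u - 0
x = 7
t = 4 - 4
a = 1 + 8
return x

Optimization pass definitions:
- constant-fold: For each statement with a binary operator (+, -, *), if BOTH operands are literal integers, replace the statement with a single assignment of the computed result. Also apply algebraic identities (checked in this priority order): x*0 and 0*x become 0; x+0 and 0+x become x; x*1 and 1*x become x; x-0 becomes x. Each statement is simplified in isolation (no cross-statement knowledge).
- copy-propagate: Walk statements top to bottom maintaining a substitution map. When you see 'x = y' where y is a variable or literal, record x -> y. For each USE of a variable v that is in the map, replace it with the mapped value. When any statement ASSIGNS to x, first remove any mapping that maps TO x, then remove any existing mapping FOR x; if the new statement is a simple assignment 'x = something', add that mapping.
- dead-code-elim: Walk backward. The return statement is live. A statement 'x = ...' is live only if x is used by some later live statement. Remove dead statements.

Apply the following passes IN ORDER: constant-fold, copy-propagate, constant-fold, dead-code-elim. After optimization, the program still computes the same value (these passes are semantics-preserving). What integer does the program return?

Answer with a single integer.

Initial IR:
  u = 3
  d = u - 0
  x = 7
  t = 4 - 4
  a = 1 + 8
  return x
After constant-fold (6 stmts):
  u = 3
  d = u
  x = 7
  t = 0
  a = 9
  return x
After copy-propagate (6 stmts):
  u = 3
  d = 3
  x = 7
  t = 0
  a = 9
  return 7
After constant-fold (6 stmts):
  u = 3
  d = 3
  x = 7
  t = 0
  a = 9
  return 7
After dead-code-elim (1 stmts):
  return 7
Evaluate:
  u = 3  =>  u = 3
  d = u - 0  =>  d = 3
  x = 7  =>  x = 7
  t = 4 - 4  =>  t = 0
  a = 1 + 8  =>  a = 9
  return x = 7

Answer: 7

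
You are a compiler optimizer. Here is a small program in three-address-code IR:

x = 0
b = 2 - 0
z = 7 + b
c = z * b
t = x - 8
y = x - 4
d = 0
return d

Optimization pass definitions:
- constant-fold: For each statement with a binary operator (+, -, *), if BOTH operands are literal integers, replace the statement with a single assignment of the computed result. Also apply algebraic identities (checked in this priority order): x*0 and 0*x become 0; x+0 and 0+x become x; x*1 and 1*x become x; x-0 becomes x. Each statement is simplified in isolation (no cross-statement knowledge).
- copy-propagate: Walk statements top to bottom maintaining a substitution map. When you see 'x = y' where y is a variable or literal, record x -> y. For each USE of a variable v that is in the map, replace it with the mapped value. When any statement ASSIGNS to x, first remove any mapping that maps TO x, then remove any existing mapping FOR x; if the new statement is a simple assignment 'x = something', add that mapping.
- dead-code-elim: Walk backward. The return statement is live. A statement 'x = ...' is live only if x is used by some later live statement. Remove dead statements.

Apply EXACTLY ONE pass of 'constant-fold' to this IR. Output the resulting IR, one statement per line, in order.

Applying constant-fold statement-by-statement:
  [1] x = 0  (unchanged)
  [2] b = 2 - 0  -> b = 2
  [3] z = 7 + b  (unchanged)
  [4] c = z * b  (unchanged)
  [5] t = x - 8  (unchanged)
  [6] y = x - 4  (unchanged)
  [7] d = 0  (unchanged)
  [8] return d  (unchanged)
Result (8 stmts):
  x = 0
  b = 2
  z = 7 + b
  c = z * b
  t = x - 8
  y = x - 4
  d = 0
  return d

Answer: x = 0
b = 2
z = 7 + b
c = z * b
t = x - 8
y = x - 4
d = 0
return d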